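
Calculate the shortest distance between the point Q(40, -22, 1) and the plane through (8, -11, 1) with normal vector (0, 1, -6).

11√37/37

The plane has equation n·(r − (8, -11, 1)) = 0, i.e. n·r = -17.
Then n·(40, -22, 1) - (-17) = -11.
|n| = √(0 + 1 + 36) = √37, so the distance is |-11|/√37 = 11/√37.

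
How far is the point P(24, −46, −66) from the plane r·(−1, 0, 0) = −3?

21

d = |(-1)·24 − (-3)| / √(1 + 0 + 0) = |-21| / 1 = 21.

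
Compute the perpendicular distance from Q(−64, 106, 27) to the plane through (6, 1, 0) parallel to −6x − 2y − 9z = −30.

3

Parallel planes share the normal n = (−6, −2, −9); since (6, 1, 0) lies on the plane, its equation is −6x − 2y − 9z = -38.
n = (−6, −2, −9); n·P − (-38) = -33; |n| = 11; distance = 33/11 = 3.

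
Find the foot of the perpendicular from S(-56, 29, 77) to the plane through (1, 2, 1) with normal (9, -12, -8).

(-11, -31, 37)

n = (9, -12, -8), |n|² = 289, and n·S − (-23) = -1445.
t = -1445/289 = -5, so the foot is S − t·n = (-56, 29, 77) − (-5)·(9, -12, -8) = (-11, -31, 37).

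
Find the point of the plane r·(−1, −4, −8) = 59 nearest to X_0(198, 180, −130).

n = (−1, −4, −8), |n|² = 81, and n·X_0 − 59 = 63.
t = 63/81 = 7/9, so the foot is X_0 − t·n = (198, 180, −130) − (7/9)·(−1, −4, −8) = (1789/9, 1648/9, −1114/9).

(1789/9, 1648/9, -1114/9)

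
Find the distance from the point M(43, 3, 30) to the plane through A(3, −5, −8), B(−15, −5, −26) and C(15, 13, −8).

AB = (−18, 0, −18) and AC = (12, 18, 0), so a normal is n = AB × AC = (324, −216, −324).
Then n·(43, 3, 30) − 4644 = −1080.
|n| = √(104976 + 46656 + 104976) = 108√22, so the distance is |-1080|/(108√22) = 5√22/11.

10/√22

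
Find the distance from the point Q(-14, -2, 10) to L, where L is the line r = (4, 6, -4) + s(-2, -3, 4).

Direction vector d = (-2, -3, 4).
AP = (-18, -8, 14); AP·d = 116, |AP|² = 584, |d|² = 29.
distance² = |AP|² − (AP·d)²/|d|² = 584 − 13456/29 = 120, so the distance is 2√30.

2√30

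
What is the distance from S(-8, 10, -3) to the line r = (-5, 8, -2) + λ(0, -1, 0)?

√10

Direction vector d = (0, -1, 0).
AP = (-3, 2, -1), and AP × d = (-1, 0, 3).
|AP × d|² = 10 and |d|² = 1, so the distance is √10.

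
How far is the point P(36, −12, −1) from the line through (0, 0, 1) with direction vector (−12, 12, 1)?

Direction vector d = (−12, 12, 1).
AP = (36, −12, −2), and AP × d = (12, −12, 288).
|AP × d|² = 83232 and |d|² = 289, so the distance is √(83232/289) = √288 = 12√2.

12√2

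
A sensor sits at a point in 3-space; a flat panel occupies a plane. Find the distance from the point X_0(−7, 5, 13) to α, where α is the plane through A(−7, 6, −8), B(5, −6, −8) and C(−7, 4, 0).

17/√33

AB = (12, −12, 0) and AC = (0, −2, 8), so a normal is n = AB × AC = (−96, −96, −24).
Then n·(−7, 5, 13) − 288 = −408.
|n| = √(9216 + 9216 + 576) = 24√33, so the distance is |-408|/(24√33) = 17√33/33.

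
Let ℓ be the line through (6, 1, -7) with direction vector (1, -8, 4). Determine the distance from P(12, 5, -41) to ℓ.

Direction vector d = (1, -8, 4).
AP = (6, 4, -34), and AP × d = (-256, -58, -52).
|AP × d|² = 71604 and |d|² = 81, so the distance is √(71604/81) = √884 = 2√221.

2√221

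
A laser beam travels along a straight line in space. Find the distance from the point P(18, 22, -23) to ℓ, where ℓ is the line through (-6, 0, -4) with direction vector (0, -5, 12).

√745

Direction vector d = (0, -5, 12).
AP = (24, 22, -19); AP·d = -338, |AP|² = 1421, |d|² = 169.
distance² = |AP|² − (AP·d)²/|d|² = 1421 − 114244/169 = 745, so the distance is √745.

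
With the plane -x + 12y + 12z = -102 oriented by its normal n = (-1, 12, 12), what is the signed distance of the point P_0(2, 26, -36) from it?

n·P_0 − (-102) = -20.
|n| = 17, so the signed distance is -20/17.

-20/17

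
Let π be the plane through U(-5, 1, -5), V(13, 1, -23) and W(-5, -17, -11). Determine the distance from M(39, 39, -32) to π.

13√19/19

UV = (18, 0, -18) and UW = (0, -18, -6), so a normal is n = UV × UW = (-324, 108, -324).
Then n·(39, 39, -32) - 3348 = -1404.
|n| = √(104976 + 11664 + 104976) = 108√19, so the distance is |-1404|/(108√19) = 13/√19.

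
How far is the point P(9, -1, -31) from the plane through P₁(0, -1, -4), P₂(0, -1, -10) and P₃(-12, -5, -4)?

9/√10

P₁P₂ = (0, 0, -6) and P₁P₃ = (-12, -4, 0), so a normal is n = P₁P₂ × P₁P₃ = (-24, 72, 0).
n = (-24, 72, 0); n·P − (-72) = -216; |n| = 24√10; distance = 216/(24√10) = 9/√10.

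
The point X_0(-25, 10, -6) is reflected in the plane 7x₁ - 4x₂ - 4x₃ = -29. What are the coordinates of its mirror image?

n = (7, -4, -4), |n|² = 81, n·X_0 − (-29) = -162, so t = -162/81 = -2.
Foot F = X_0 − (-2)·n = (-11, 2, -14); the reflection is 2F − X_0 = (3, -6, -22).

(3, -6, -22)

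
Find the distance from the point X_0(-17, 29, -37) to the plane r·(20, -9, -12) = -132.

d = |20·(-17) + (-9)·29 + (-12)·(-37) − (-132)| / √(400 + 81 + 144) = |-25| / 25 = 1.

1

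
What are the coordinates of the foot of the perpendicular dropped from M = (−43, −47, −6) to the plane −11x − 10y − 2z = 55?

n = (−11, −10, −2), |n|² = 225, and n·M − 55 = 900.
t = 900/225 = 4, so the foot is M − t·n = (−43, −47, −6) − 4·(−11, −10, −2) = (1, −7, 2).

(1, -7, 2)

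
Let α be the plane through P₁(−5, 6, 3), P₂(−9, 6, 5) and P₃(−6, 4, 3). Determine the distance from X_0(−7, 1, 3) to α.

P₁P₂ = (−4, 0, 2) and P₁P₃ = (−1, −2, 0), so a normal is n = P₁P₂ × P₁P₃ = (4, −2, 8).
d = |4·(-7) + (-2)·1 + 8·3 − (-8)| / √(16 + 4 + 64) = |2| / (2√21) = √21/21.

1/√21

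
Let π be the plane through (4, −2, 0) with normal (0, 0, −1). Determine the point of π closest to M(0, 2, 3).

(0, 2, 0)

The perpendicular from M has direction n = (0, 0, −1): r = (0, 2, 3) + λ(0, 0, −1).
Substitute into the plane: n·(M + λn) = 0 gives -3 + 1λ = 0, so λ = 3.
Foot = (0, 2, 3) + 3·(0, 0, −1) = (0, 2, 0).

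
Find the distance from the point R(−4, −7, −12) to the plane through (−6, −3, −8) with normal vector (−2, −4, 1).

8√21/21

The plane has equation n·(r − (−6, −3, −8)) = 0, i.e. n·r = 16.
Then n·(−4, −7, −12) − 16 = 8.
|n| = √(4 + 16 + 1) = √21, so the distance is |8|/√21 = 8/√21.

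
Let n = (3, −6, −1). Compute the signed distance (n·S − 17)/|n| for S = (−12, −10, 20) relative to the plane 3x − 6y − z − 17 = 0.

-13/√46

n·S − 17 = -13.
|n| = √46, so the signed distance is -13/√46.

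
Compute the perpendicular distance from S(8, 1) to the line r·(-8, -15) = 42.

d = |(-8)·8 + (-15)·1 − 42| / √(64 + 225) = |-121|/17 = 121/17.

121/17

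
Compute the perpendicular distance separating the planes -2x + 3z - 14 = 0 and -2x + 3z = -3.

With common normal n = (-2, 0, 3) (|n| = √13), the distance is |14 − (-3)|/|n| = 17/√13.

17√13/13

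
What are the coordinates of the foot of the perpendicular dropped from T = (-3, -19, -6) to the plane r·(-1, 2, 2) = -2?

(-8, -9, 4)

The perpendicular from T has direction n = (-1, 2, 2): r = (-3, -19, -6) + λ(-1, 2, 2).
Substitute into the plane: n·(T + λn) = -2 gives -47 + 9λ = -2, so λ = 5.
Foot = (-3, -19, -6) + 5·(-1, 2, 2) = (-8, -9, 4).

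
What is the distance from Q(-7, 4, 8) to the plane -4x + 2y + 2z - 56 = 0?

n = (-4, 2, 2); n·P − 56 = -4; |n| = 2√6; distance = 4/(2√6) = 2/√6.

2/√6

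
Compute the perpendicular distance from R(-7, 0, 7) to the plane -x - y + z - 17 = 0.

√3

Normal vector n = (-1, -1, 1), and n·(-7, 0, 7) - 17 = -3.
|n| = √(1 + 1 + 1) = √3, so the distance is |-3|/√3 = √3.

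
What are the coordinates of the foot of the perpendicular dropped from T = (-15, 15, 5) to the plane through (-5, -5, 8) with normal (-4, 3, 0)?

(1, 3, 5)

n = (-4, 3, 0), |n|² = 25, and n·T − 5 = 100.
t = 100/25 = 4, so the foot is T − t·n = (-15, 15, 5) − 4·(-4, 3, 0) = (1, 3, 5).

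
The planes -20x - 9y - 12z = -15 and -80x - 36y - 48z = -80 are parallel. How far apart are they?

Divide the second equation by 4 to match normals: -20x - 9y - 12z = -20.
Both planes have normal n = (-20, -9, -12), |n| = 25. Any point on the first plane is at distance |(-20) − (-15)|/|n| = 5/25 = 1/5 from the second.

1/5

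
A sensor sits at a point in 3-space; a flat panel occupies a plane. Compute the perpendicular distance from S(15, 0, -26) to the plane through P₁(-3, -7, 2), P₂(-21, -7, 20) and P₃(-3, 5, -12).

P₁P₂ = (-18, 0, 18) and P₁P₃ = (0, 12, -14), so a normal is n = P₁P₂ × P₁P₃ = (-216, -252, -216).
Then n·(15, 0, -26) - 1980 = 396.
|n| = √(46656 + 63504 + 46656) = 396, so the distance is |396|/396 = 1.

1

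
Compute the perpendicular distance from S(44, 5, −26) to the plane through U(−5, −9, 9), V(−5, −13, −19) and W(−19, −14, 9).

7/5

UV = (0, −4, −28) and UW = (−14, −5, 0), so a normal is n = UV × UW = (−140, 392, −56).
Then n·(44, 5, −26) − (−3332) = 588.
|n| = √(19600 + 153664 + 3136) = 420, so the distance is |588|/420 = 7/5.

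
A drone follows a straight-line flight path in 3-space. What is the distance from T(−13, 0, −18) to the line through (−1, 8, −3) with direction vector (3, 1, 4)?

Direction vector d = (3, 1, 4).
AP = (−12, −8, −15), and AP × d = (−17, 3, 12).
|AP × d|² = 442 and |d|² = 26, so the distance is √(442/26) = √17.

√17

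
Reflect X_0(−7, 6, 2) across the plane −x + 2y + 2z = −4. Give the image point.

(-1, -6, -10)

With n = (−1, 2, 2), the signed offset is (n·X_0 − (-4))/|n|² = 27/9 = 3.
X_0' = X_0 − 2t·n = (−7, 6, 2) − 6·(−1, 2, 2) = (−1, −6, −10).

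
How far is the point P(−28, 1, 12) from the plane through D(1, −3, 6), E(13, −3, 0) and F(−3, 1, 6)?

DE = (12, 0, −6) and DF = (−4, 4, 0), so a normal is n = DE × DF = (24, 24, 48).
d = |24·(-28) + 24·1 + 48·12 − 240| / √(576 + 576 + 2304) = |-312| / (24√6) = 13/√6.

13√6/6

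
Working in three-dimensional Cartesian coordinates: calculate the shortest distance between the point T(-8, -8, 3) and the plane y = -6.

n = (0, 1, 0); n·P − (-6) = -2; |n| = 1; distance = 2/1 = 2.

2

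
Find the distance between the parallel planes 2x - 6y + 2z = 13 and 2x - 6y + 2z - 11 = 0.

With common normal n = (2, -6, 2) (|n| = 2√11), the distance is |13 − 11|/|n| = 2/(2√11) = 1/√11.

1/√11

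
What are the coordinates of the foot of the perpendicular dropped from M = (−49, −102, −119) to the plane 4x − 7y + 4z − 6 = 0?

n = (4, −7, 4), |n|² = 81, and n·M − 6 = 36.
t = 36/81 = 4/9, so the foot is M − t·n = (−49, −102, −119) − (4/9)·(4, −7, 4) = (−457/9, −890/9, −1087/9).

(-457/9, -890/9, -1087/9)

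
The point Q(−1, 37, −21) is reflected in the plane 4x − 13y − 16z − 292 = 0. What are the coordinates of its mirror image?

(7, 11, -53)

n = (4, −13, −16), |n|² = 441, n·Q − 292 = -441, so t = -441/441 = -1.
Foot F = Q − (-1)·n = (3, 24, −37); the reflection is 2F − Q = (7, 11, −53).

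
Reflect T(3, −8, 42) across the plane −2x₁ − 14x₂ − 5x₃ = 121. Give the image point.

n = (−2, −14, −5), |n|² = 225, n·T − 121 = -225, so t = -225/225 = -1.
Foot F = T − (-1)·n = (1, −22, 37); the reflection is 2F − T = (−1, −36, 32).

(-1, -36, 32)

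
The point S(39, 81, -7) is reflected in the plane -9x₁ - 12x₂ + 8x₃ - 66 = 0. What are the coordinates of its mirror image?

(-51, -39, 73)

With n = (-9, -12, 8), the signed offset is (n·S − 66)/|n|² = -1445/289 = -5.
S' = S − 2t·n = (39, 81, -7) − (-10)·(-9, -12, 8) = (-51, -39, 73).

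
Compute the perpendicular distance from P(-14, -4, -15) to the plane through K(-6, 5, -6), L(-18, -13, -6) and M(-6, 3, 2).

3/√53

KL = (-12, -18, 0) and KM = (0, -2, 8), so a normal is n = KL × KM = (-144, 96, 24).
Then n·(-14, -4, -15) - 1200 = 72.
|n| = √(20736 + 9216 + 576) = 24√53, so the distance is |72|/(24√53) = 3/√53.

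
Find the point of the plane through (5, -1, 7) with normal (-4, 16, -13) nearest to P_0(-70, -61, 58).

(-82, -13, 19)

n = (-4, 16, -13), |n|² = 441, and n·P_0 − (-127) = -1323.
t = -1323/441 = -3, so the foot is P_0 − t·n = (-70, -61, 58) − (-3)·(-4, 16, -13) = (-82, -13, 19).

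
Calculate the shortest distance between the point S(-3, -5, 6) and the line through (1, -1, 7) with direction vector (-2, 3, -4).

√33

Direction vector d = (-2, 3, -4).
AP = (-4, -4, -1); AP·d = 0, |AP|² = 33, |d|² = 29.
distance² = |AP|² − (AP·d)²/|d|² = 33 − 0/29 = 33, so the distance is √33.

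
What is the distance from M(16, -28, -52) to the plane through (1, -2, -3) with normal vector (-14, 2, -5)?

17/15

The plane has equation n·(r − (1, -2, -3)) = 0, i.e. n·r = -3.
Then n·(16, -28, -52) - (-3) = -17.
|n| = √(196 + 4 + 25) = 15, so the distance is |-17|/15 = 17/15.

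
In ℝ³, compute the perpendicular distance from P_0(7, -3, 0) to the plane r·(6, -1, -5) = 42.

d = |6·7 + (-1)·(-3) + (-5)·0 − 42| / √(36 + 1 + 25) = |3| / √62 = 3√62/62.

3√62/62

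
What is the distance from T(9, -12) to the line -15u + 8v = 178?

The normal to the line is n = (-15, 8) with |n| = 17.
|n·T − 178| = |-231 − 178| = 409, so the distance is 409/17.

409/17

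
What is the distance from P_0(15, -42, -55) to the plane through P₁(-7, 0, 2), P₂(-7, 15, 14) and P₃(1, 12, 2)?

15√77/77

P₁P₂ = (0, 15, 12) and P₁P₃ = (8, 12, 0), so a normal is n = P₁P₂ × P₁P₃ = (-144, 96, -120).
n = (-144, 96, -120); n·P − 768 = -360; |n| = 24√77; distance = 360/(24√77) = 15/√77.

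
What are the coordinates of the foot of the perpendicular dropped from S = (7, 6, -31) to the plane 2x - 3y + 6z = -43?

n = (2, -3, 6), |n|² = 49, and n·S − (-43) = -147.
t = -147/49 = -3, so the foot is S − t·n = (7, 6, -31) − (-3)·(2, -3, 6) = (13, -3, -13).

(13, -3, -13)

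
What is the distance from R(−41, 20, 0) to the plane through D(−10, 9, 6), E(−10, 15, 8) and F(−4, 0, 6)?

5

DE = (0, 6, 2) and DF = (6, −9, 0), so a normal is n = DE × DF = (18, 12, −36).
n = (18, 12, −36); n·P − (-288) = -210; |n| = 42; distance = 210/42 = 5.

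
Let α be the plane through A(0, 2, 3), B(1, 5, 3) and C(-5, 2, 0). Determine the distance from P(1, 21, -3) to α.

AB = (1, 3, 0) and AC = (-5, 0, -3), so a normal is n = AB × AC = (-9, 3, 15).
n = (-9, 3, 15); n·P − 51 = -42; |n| = 3√35; distance = 42/(3√35) = 2√35/5.

14/√35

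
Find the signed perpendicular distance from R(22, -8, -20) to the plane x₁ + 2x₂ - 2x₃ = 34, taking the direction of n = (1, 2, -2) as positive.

n·R − 34 = 12.
|n| = 3, so the signed distance is 12/3 = 4.

4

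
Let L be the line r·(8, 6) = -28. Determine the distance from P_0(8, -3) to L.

37/5

d = |8·8 + 6·(-3) − (-28)| / √(64 + 36) = |74|/10 = 37/5.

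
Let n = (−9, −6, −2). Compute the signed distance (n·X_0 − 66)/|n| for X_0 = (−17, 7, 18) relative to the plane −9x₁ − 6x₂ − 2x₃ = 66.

9/11

n·X_0 − 66 = 9.
|n| = 11, so the signed distance is 9/11.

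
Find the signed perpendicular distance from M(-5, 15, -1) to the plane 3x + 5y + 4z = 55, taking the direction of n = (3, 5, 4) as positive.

√2/10

n·M − 55 = 1.
|n| = 5√2, so the signed distance is √2/10.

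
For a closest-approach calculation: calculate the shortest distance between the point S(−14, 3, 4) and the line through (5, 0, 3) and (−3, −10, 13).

A direction vector is d = (−8, −10, 10).
AP = (−19, 3, 1), and AP × d = (40, 182, 214).
|AP × d|² = 80520 and |d|² = 264, so the distance is √(80520/264) = √305.

√305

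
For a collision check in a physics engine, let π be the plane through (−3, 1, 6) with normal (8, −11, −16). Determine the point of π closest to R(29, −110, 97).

The perpendicular from R has direction n = (8, −11, −16): r = (29, −110, 97) + μ(8, −11, −16).
Substitute into the plane: n·(R + μn) = -131 gives -110 + 441μ = -131, so μ = -1/21.
Foot = (29, −110, 97) + (-1/21)·(8, −11, −16) = (601/21, −2299/21, 2053/21).

(601/21, -2299/21, 2053/21)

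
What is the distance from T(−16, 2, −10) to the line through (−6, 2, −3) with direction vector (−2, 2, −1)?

Direction vector d = (−2, 2, −1).
AP = (−10, 0, −7), and AP × d = (14, 4, −20).
|AP × d|² = 612 and |d|² = 9, so the distance is √(612/9) = √68 = 2√17.

2√17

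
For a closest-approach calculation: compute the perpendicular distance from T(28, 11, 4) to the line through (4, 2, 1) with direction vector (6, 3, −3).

Direction vector d = (6, 3, −3).
AP = (24, 9, 3), and AP × d = (−36, 90, 18).
|AP × d|² = 9720 and |d|² = 54, so the distance is √(9720/54) = √180 = 6√5.

6√5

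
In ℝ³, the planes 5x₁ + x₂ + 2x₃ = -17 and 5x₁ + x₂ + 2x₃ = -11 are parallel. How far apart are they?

Both planes have normal n = (5, 1, 2), |n| = √30. Any point on the first plane is at distance |(-11) − (-17)|/|n| = 6/√30 from the second.

√30/5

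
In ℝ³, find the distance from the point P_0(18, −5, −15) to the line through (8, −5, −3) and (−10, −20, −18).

A direction vector is d = (−18, −15, −15).
AP = (10, 0, −12), and AP × d = (−180, 366, −150).
|AP × d|² = 188856 and |d|² = 774, so the distance is √(188856/774) = √244 = 2√61.

2√61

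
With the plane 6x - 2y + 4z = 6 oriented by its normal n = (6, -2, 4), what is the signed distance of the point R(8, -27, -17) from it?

n·R − 6 = 28.
|n| = 2√14, so the signed distance is √14.

√14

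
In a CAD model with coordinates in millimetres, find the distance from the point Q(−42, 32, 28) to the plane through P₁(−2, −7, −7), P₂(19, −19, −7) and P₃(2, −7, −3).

3

P₁P₂ = (21, −12, 0) and P₁P₃ = (4, 0, 4), so a normal is n = P₁P₂ × P₁P₃ = (−48, −84, 48).
Then n·(−42, 32, 28) − 348 = 324.
|n| = √(2304 + 7056 + 2304) = 108, so the distance is |324|/108 = 3.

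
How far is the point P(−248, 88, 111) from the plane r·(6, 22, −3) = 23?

4

d = |6·(-248) + 22·88 + (-3)·111 − 23| / √(36 + 484 + 9) = |92| / 23 = 4.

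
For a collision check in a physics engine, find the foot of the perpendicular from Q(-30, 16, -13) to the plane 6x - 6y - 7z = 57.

n = (6, -6, -7), |n|² = 121, and n·Q − 57 = -242.
t = -242/121 = -2, so the foot is Q − t·n = (-30, 16, -13) − (-2)·(6, -6, -7) = (-18, 4, -27).

(-18, 4, -27)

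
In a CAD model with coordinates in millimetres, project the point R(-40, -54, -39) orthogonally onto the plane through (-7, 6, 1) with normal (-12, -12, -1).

(8, -6, -35)

n = (-12, -12, -1), |n|² = 289, and n·R − 11 = 1156.
t = 1156/289 = 4, so the foot is R − t·n = (-40, -54, -39) − 4·(-12, -12, -1) = (8, -6, -35).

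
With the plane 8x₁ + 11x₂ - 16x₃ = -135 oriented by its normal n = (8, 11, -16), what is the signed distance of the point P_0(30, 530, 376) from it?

9

n·P_0 − (-135) = 189.
|n| = 21, so the signed distance is 189/21 = 9.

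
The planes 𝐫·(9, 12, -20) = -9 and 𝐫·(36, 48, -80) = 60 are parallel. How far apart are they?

24/25

Divide the second equation by 4 to match normals: 9x + 12y - 20z = 15.
Both planes have normal n = (9, 12, -20), |n| = 25. Any point on the first plane is at distance |15 − (-9)|/|n| = 24/25 from the second.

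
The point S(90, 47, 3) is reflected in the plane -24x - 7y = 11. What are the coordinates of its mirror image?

(-102, -9, 3)

n = (-24, -7, 0), |n|² = 625, n·S − 11 = -2500, so t = -2500/625 = -4.
Foot F = S − (-4)·n = (-6, 19, 3); the reflection is 2F − S = (-102, -9, 3).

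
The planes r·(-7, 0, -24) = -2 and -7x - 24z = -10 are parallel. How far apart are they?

Both planes have normal n = (-7, 0, -24), |n| = 25. Any point on the first plane is at distance |(-10) − (-2)|/|n| = 8/25 from the second.

8/25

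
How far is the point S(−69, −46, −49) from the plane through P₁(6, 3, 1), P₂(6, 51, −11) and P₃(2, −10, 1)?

1

P₁P₂ = (0, 48, −12) and P₁P₃ = (−4, −13, 0), so a normal is n = P₁P₂ × P₁P₃ = (−156, 48, 192).
n = (−156, 48, 192); n·P − (-600) = -252; |n| = 252; distance = 252/252 = 1.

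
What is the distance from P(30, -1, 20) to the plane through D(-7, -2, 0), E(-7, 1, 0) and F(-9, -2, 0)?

20

DE = (0, 3, 0) and DF = (-2, 0, 0), so a normal is n = DE × DF = (0, 0, 6).
d = |6·20 − 0| / √(0 + 0 + 36) = |120| / 6 = 20.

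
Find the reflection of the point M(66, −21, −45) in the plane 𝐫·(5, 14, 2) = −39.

(200/3, -287/15, -671/15)

With n = (5, 14, 2), the signed offset is (n·M − (-39))/|n|² = -15/225 = -1/15.
M' = M − 2t·n = (66, −21, −45) − (-2/15)·(5, 14, 2) = (200/3, −287/15, −671/15).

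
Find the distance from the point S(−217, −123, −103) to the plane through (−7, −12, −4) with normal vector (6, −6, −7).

The plane has equation n·(r − (−7, −12, −4)) = 0, i.e. n·r = 58.
Then n·(−217, −123, −103) − 58 = 99.
|n| = √(36 + 36 + 49) = 11, so the distance is |99|/11 = 9.

9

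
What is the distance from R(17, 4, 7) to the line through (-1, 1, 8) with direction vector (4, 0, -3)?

√109

Direction vector d = (4, 0, -3).
AP = (18, 3, -1), and AP × d = (-9, 50, -12).
|AP × d|² = 2725 and |d|² = 25, so the distance is √(2725/25) = √109.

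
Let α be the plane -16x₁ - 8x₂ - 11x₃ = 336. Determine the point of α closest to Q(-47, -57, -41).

The perpendicular from Q has direction n = (-16, -8, -11): r = (-47, -57, -41) + t(-16, -8, -11).
Substitute into the plane: n·(Q + tn) = 336 gives 1659 + 441t = 336, so t = -3.
Foot = (-47, -57, -41) + (-3)·(-16, -8, -11) = (1, -33, -8).

(1, -33, -8)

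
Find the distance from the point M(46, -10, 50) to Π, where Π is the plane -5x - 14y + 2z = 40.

Normal vector n = (-5, -14, 2), and n·(46, -10, 50) - 40 = -30.
|n| = √(25 + 196 + 4) = 15, so the distance is |-30|/15 = 2.

2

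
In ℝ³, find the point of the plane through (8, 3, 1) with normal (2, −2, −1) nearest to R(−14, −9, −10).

The perpendicular from R has direction n = (2, −2, −1): r = (−14, −9, −10) + t(2, −2, −1).
Substitute into the plane: n·(R + tn) = 9 gives 0 + 9t = 9, so t = 1.
Foot = (−14, −9, −10) + 1·(2, −2, −1) = (−12, −11, −11).

(-12, -11, -11)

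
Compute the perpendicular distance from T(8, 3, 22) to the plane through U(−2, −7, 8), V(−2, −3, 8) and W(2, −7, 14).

2/√13

UV = (0, 4, 0) and UW = (4, 0, 6), so a normal is n = UV × UW = (24, 0, −16).
n = (24, 0, −16); n·P − (-176) = 16; |n| = 8√13; distance = 16/(8√13) = 2√13/13.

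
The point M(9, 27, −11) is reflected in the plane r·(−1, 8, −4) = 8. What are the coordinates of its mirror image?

With n = (−1, 8, −4), the signed offset is (n·M − 8)/|n|² = 243/81 = 3.
M' = M − 2t·n = (9, 27, −11) − 6·(−1, 8, −4) = (15, −21, 13).

(15, -21, 13)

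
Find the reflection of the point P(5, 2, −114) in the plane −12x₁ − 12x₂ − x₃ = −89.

(253/17, 202/17, -1924/17)

n = (−12, −12, −1), |n|² = 289, n·P − (-89) = 119, so t = 119/289 = 7/17.
Foot F = P − (7/17)·n = (169/17, 118/17, −1931/17); the reflection is 2F − P = (253/17, 202/17, −1924/17).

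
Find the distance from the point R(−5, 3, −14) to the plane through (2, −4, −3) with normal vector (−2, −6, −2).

The plane has equation n·(r − (2, −4, −3)) = 0, i.e. n·r = 26.
Then n·(−5, 3, −14) − 26 = −6.
|n| = √(4 + 36 + 4) = 2√11, so the distance is |-6|/(2√11) = 3/√11.

3/√11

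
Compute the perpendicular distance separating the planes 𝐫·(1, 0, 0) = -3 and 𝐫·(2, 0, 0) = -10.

Divide the second equation by 2 to match normals: x = -5.
Both planes have normal n = (1, 0, 0), |n| = 1. Any point on the first plane is at distance |(-5) − (-3)|/|n| = 2/1 = 2 from the second.

2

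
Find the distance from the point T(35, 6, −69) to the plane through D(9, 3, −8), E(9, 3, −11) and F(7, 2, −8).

DE = (0, 0, −3) and DF = (−2, −1, 0), so a normal is n = DE × DF = (−3, 6, 0).
d = |(-3)·35 + 6·6 − (-9)| / √(9 + 36 + 0) = |-60| / (3√5) = 4√5.

4√5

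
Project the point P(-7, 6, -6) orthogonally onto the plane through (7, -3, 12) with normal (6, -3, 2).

n = (6, -3, 2), |n|² = 49, and n·P − 75 = -147.
t = -147/49 = -3, so the foot is P − t·n = (-7, 6, -6) − (-3)·(6, -3, 2) = (11, -3, 0).

(11, -3, 0)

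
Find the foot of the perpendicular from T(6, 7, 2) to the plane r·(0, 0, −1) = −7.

(6, 7, 7)

n = (0, 0, −1), |n|² = 1, and n·T − (-7) = 5.
t = 5/1 = 5, so the foot is T − t·n = (6, 7, 2) − 5·(0, 0, −1) = (6, 7, 7).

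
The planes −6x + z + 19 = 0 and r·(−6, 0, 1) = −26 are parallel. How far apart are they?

With common normal n = (−6, 0, 1) (|n| = √37), the distance is |(-19) − (-26)|/|n| = 7/√37.

7/√37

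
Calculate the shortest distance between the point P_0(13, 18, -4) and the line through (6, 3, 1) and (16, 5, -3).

A direction vector is d = (10, 2, -4).
AP = (7, 15, -5), and AP × d = (-50, -22, -136).
|AP × d|² = 21480 and |d|² = 120, so the distance is √(21480/120) = √179.

√179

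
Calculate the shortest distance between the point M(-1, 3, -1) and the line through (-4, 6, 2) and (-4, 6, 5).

3√2

A direction vector is d = (0, 0, 3).
AP = (3, -3, -3), and AP × d = (-9, -9, 0).
|AP × d|² = 162 and |d|² = 9, so the distance is √(162/9) = √18 = 3√2.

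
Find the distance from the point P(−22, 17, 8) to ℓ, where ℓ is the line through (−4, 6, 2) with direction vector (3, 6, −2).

Direction vector d = (3, 6, −2).
AP = (−18, 11, 6); AP·d = 0, |AP|² = 481, |d|² = 49.
distance² = |AP|² − (AP·d)²/|d|² = 481 − 0/49 = 481, so the distance is √481.

√481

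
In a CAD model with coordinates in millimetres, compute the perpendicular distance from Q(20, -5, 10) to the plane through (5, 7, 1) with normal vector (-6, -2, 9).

15/11

The plane has equation n·(r − (5, 7, 1)) = 0, i.e. n·r = -35.
d = |(-6)·20 + (-2)·(-5) + 9·10 − (-35)| / √(36 + 4 + 81) = |15| / 11 = 15/11.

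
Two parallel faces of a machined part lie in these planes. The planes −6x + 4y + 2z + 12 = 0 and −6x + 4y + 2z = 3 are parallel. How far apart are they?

15√14/28

Both planes have normal n = (−6, 4, 2), |n| = 2√14. Any point on the first plane is at distance |3 − (-12)|/|n| = 15/(2√14) from the second.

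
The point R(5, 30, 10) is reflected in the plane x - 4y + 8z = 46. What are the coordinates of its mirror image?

(7, 22, 26)

n = (1, -4, 8), |n|² = 81, n·R − 46 = -81, so t = -81/81 = -1.
Foot F = R − (-1)·n = (6, 26, 18); the reflection is 2F − R = (7, 22, 26).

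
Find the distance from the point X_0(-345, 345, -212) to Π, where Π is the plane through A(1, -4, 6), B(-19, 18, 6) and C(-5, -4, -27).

8

AB = (-20, 22, 0) and AC = (-6, 0, -33), so a normal is n = AB × AC = (-726, -660, 132).
d = |(-726)·(-345) + (-660)·345 + 132·(-212) − 2706| / √(527076 + 435600 + 17424) = |-7920| / 990 = 8.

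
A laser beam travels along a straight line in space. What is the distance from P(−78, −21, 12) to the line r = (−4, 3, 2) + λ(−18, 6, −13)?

2√1009

Direction vector d = (−18, 6, −13).
AP = (−74, −24, 10); AP·d = 1058, |AP|² = 6152, |d|² = 529.
distance² = |AP|² − (AP·d)²/|d|² = 6152 − 1119364/529 = 4036, so the distance is 2√1009.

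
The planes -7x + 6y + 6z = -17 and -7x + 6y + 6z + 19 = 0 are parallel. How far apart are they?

2/11

With common normal n = (-7, 6, 6) (|n| = 11), the distance is |(-17) − (-19)|/|n| = 2/11.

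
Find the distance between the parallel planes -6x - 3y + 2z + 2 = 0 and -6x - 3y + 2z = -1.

With common normal n = (-6, -3, 2) (|n| = 7), the distance is |(-2) − (-1)|/|n| = 1/7.

1/7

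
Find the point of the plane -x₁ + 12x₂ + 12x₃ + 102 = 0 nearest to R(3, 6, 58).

(6, -30, 22)

n = (-1, 12, 12), |n|² = 289, and n·R − (-102) = 867.
t = 867/289 = 3, so the foot is R − t·n = (3, 6, 58) − 3·(-1, 12, 12) = (6, -30, 22).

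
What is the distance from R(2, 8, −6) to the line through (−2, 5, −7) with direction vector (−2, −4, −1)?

√5

Direction vector d = (−2, −4, −1).
AP = (4, 3, 1), and AP × d = (1, 2, −10).
|AP × d|² = 105 and |d|² = 21, so the distance is √(105/21) = √5.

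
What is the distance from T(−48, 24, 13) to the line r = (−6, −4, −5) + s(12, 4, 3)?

Direction vector d = (12, 4, 3).
AP = (−42, 28, 18), and AP × d = (12, 342, −504).
|AP × d|² = 371124 and |d|² = 169, so the distance is √(371124/169) = √2196 = 6√61.

6√61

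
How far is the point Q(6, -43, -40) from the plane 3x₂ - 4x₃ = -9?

8

Normal vector n = (0, 3, -4), and n·(6, -43, -40) - (-9) = 40.
|n| = √(0 + 9 + 16) = 5, so the distance is |40|/5 = 8.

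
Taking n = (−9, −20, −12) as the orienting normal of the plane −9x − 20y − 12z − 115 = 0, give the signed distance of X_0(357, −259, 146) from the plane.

4

n·X_0 − 115 = 100.
|n| = 25, so the signed distance is 100/25 = 4.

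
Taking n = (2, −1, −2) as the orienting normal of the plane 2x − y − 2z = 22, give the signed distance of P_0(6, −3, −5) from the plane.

1

n·P_0 − 22 = 3.
|n| = 3, so the signed distance is 3/3 = 1.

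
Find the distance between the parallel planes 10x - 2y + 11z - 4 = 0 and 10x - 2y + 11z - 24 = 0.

4/3

With common normal n = (10, -2, 11) (|n| = 15), the distance is |4 − 24|/|n| = 20/15 = 4/3.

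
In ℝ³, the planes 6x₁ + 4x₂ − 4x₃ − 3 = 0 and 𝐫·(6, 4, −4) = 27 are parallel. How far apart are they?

Both planes have normal n = (6, 4, −4), |n| = 2√17. Any point on the first plane is at distance |27 − 3|/|n| = 24/(2√17) = 12/√17 from the second.

12√17/17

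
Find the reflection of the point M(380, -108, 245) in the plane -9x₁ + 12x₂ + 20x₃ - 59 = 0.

(1918/5, -564/5, 237)

With n = (-9, 12, 20), the signed offset is (n·M − 59)/|n|² = 125/625 = 1/5.
M' = M − 2t·n = (380, -108, 245) − (2/5)·(-9, 12, 20) = (1918/5, -564/5, 237).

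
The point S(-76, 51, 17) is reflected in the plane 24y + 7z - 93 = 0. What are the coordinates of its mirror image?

n = (0, 24, 7), |n|² = 625, n·S − 93 = 1250, so t = 1250/625 = 2.
Foot F = S − 2·n = (-76, 3, 3); the reflection is 2F − S = (-76, -45, -11).

(-76, -45, -11)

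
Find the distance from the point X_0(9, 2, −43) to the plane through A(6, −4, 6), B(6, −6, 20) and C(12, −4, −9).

1/15

AB = (0, −2, 14) and AC = (6, 0, −15), so a normal is n = AB × AC = (30, 84, 12).
Then n·(9, 2, −43) − (−84) = 6.
|n| = √(900 + 7056 + 144) = 90, so the distance is |6|/90 = 1/15.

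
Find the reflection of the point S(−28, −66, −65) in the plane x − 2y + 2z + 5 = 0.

With n = (1, −2, 2), the signed offset is (n·S − (-5))/|n|² = -21/9 = -7/3.
S' = S − 2t·n = (−28, −66, −65) − (-14/3)·(1, −2, 2) = (−70/3, −226/3, −167/3).

(-70/3, -226/3, -167/3)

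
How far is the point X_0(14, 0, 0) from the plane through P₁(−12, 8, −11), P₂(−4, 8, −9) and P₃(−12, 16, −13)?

5√2/3

P₁P₂ = (8, 0, 2) and P₁P₃ = (0, 8, −2), so a normal is n = P₁P₂ × P₁P₃ = (−16, 16, 64).
n = (−16, 16, 64); n·P − (-384) = 160; |n| = 48√2; distance = 160/(48√2) = 5√2/3.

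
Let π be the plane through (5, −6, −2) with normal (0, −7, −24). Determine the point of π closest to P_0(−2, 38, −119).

(-2, 66, -23)

n = (0, −7, −24), |n|² = 625, and n·P_0 − 90 = 2500.
t = 2500/625 = 4, so the foot is P_0 − t·n = (−2, 38, −119) − 4·(0, −7, −24) = (−2, 66, −23).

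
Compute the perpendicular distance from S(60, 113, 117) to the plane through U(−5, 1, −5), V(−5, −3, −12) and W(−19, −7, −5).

4

UV = (0, −4, −7) and UW = (−14, −8, 0), so a normal is n = UV × UW = (−56, 98, −56).
d = |(-56)·60 + 98·113 + (-56)·117 − 658| / √(3136 + 9604 + 3136) = |504| / 126 = 4.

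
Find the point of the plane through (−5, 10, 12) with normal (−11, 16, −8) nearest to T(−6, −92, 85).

n = (−11, 16, −8), |n|² = 441, and n·T − 119 = -2205.
t = -2205/441 = -5, so the foot is T − t·n = (−6, −92, 85) − (-5)·(−11, 16, −8) = (−61, −12, 45).

(-61, -12, 45)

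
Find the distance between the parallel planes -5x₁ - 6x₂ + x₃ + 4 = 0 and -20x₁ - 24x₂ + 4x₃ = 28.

Divide the second equation by 4 to match normals: -5x₁ - 6x₂ + x₃ = 7.
Both planes have normal n = (-5, -6, 1), |n| = √62. Any point on the first plane is at distance |7 − (-4)|/|n| = 11/√62 = 11√62/62 from the second.

11√62/62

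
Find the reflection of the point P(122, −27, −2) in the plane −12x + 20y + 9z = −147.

(50, 93, 52)

With n = (−12, 20, 9), the signed offset is (n·P − (-147))/|n|² = -1875/625 = -3.
P' = P − 2t·n = (122, −27, −2) − (-6)·(−12, 20, 9) = (50, 93, 52).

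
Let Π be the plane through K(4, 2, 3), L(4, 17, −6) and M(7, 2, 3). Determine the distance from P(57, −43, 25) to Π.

KL = (0, 15, −9) and KM = (3, 0, 0), so a normal is n = KL × KM = (0, −27, −45).
Then n·(57, −43, 25) − (−189) = 225.
|n| = √(0 + 729 + 2025) = 9√34, so the distance is |225|/(9√34) = 25/√34.

25/√34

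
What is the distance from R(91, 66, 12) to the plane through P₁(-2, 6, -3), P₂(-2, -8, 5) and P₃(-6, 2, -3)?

P₁P₂ = (0, -14, 8) and P₁P₃ = (-4, -4, 0), so a normal is n = P₁P₂ × P₁P₃ = (32, -32, -56).
d = |32·91 + (-32)·66 + (-56)·12 − (-88)| / √(1024 + 1024 + 3136) = |216| / 72 = 3.

3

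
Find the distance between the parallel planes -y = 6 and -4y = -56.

Divide the second equation by 4 to match normals: -y = -14.
With common normal n = (0, -1, 0) (|n| = 1), the distance is |6 − (-14)|/|n| = 20/1 = 20.

20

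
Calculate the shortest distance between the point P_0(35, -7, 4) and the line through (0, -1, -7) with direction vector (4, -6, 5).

√689

Direction vector d = (4, -6, 5).
AP = (35, -6, 11), and AP × d = (36, -131, -186).
|AP × d|² = 53053 and |d|² = 77, so the distance is √(53053/77) = √689.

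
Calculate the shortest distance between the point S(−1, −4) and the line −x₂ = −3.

7

The normal to the line is n = (0, −1) with |n| = 1.
|n·S − (-3)| = |4 − (-3)| = 7, so the distance is 7/1 = 7.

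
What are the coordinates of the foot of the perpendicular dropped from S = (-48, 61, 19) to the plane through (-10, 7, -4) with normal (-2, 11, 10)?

(-40, 17, -21)

n = (-2, 11, 10), |n|² = 225, and n·S − 57 = 900.
t = 900/225 = 4, so the foot is S − t·n = (-48, 61, 19) − 4·(-2, 11, 10) = (-40, 17, -21).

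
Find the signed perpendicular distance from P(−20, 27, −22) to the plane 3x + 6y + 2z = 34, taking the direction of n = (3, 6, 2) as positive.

n·P − 34 = 24.
|n| = 7, so the signed distance is 24/7.

24/7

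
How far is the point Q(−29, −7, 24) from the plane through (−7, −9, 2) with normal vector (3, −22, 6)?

22/23

The plane has equation n·(r − (−7, −9, 2)) = 0, i.e. n·r = 189.
Then n·(−29, −7, 24) − 189 = 22.
|n| = √(9 + 484 + 36) = 23, so the distance is |22|/23 = 22/23.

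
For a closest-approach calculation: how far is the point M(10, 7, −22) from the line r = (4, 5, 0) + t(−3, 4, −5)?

Direction vector d = (−3, 4, −5).
AP = (6, 2, −22), and AP × d = (78, 96, 30).
|AP × d|² = 16200 and |d|² = 50, so the distance is √(16200/50) = √324 = 18.

18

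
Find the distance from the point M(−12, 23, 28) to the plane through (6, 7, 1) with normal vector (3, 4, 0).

2

The plane has equation n·(r − (6, 7, 1)) = 0, i.e. n·r = 46.
d = |3·(-12) + 4·23 − 46| / √(9 + 16 + 0) = |10| / 5 = 2.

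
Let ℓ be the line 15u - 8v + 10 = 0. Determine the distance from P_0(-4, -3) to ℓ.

26/17

d = |15·(-4) + (-8)·(-3) − (-10)| / √(225 + 64) = |-26|/17 = 26/17.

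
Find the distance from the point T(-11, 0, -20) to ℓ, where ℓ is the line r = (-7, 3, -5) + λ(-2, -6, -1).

Direction vector d = (-2, -6, -1).
AP = (-4, -3, -15); AP·d = 41, |AP|² = 250, |d|² = 41.
distance² = |AP|² − (AP·d)²/|d|² = 250 − 1681/41 = 209, so the distance is √209.

√209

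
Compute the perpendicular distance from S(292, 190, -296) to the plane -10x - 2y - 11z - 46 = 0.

6

Normal vector n = (-10, -2, -11), and n·(292, 190, -296) - 46 = -90.
|n| = √(100 + 4 + 121) = 15, so the distance is |-90|/15 = 6.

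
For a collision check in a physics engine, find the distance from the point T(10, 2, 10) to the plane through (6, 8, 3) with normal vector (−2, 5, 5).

The plane has equation n·(r − (6, 8, 3)) = 0, i.e. n·r = 43.
n = (−2, 5, 5); n·P − 43 = -3; |n| = 3√6; distance = 3/(3√6) = √6/6.

√6/6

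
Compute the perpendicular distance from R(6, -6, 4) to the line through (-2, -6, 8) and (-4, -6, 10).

A direction vector is d = (-2, 0, 2).
AP = (8, 0, -4); AP·d = -24, |AP|² = 80, |d|² = 8.
distance² = |AP|² − (AP·d)²/|d|² = 80 − 576/8 = 8, so the distance is 2√2.

2√2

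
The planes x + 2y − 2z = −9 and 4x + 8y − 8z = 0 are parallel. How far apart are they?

3

Divide the second equation by 4 to match normals: x + 2y − 2z = 0.
Both planes have normal n = (1, 2, −2), |n| = 3. Any point on the first plane is at distance |0 − (-9)|/|n| = 9/3 = 3 from the second.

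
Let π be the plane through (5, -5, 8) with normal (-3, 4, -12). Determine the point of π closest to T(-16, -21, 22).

(-19, -17, 10)

The perpendicular from T has direction n = (-3, 4, -12): r = (-16, -21, 22) + μ(-3, 4, -12).
Substitute into the plane: n·(T + μn) = -131 gives -300 + 169μ = -131, so μ = 1.
Foot = (-16, -21, 22) + 1·(-3, 4, -12) = (-19, -17, 10).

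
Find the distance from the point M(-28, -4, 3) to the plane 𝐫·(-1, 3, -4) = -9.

Normal vector n = (-1, 3, -4), and n·(-28, -4, 3) - (-9) = 13.
|n| = √(1 + 9 + 16) = √26, so the distance is |13|/√26 = √26/2.

√26/2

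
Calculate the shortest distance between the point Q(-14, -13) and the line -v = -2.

The normal to the line is n = (0, -1) with |n| = 1.
|n·Q − (-2)| = |13 − (-2)| = 15, so the distance is 15/1 = 15.

15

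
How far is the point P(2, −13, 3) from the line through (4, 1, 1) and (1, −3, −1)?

A direction vector is d = (−3, −4, −2).
AP = (−2, −14, 2); AP·d = 58, |AP|² = 204, |d|² = 29.
distance² = |AP|² − (AP·d)²/|d|² = 204 − 3364/29 = 88, so the distance is 2√22.

2√22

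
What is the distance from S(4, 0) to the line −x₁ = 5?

9

The normal to the line is n = (−1, 0) with |n| = 1.
|n·S − 5| = |-4 − 5| = 9, so the distance is 9/1 = 9.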